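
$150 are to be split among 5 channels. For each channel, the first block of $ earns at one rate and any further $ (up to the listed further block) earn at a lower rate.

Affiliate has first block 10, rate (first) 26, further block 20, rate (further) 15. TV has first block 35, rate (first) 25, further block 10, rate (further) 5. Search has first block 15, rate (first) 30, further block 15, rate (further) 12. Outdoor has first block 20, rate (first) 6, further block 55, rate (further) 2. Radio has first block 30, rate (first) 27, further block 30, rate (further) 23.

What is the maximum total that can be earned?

3505

Order all 10 blocks by rate: Search/first 30 > Radio/first 27 > Affiliate/first 26 > TV/first 25 > Radio/second 23 > Affiliate/second 15 > Search/second 12 > Outdoor/first 6 > TV/second 5 > Outdoor/second 2.
Search/first (30): +15 — 135 left.
Fill Radio first block (30 at 27) — 105 left.
Affiliate/first (26): +10 — 95 left.
TV/first (25): +35 — 60 left.
Fill Radio second block (30 at 23) — 30 left.
Affiliate/second (15): +20 — 10 left.
Search/second: +10 of 15 at 12; pool empty.
Total = 30×15 + 27×30 + 26×10 + 25×35 + 23×30 + 15×20 + 12×10 = 3505.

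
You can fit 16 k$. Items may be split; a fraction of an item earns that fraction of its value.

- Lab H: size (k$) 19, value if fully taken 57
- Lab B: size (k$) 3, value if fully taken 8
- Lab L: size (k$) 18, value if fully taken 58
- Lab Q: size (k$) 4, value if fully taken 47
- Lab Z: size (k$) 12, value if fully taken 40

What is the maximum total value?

Sort by value density: Lab Q 47/4≈11.8, Lab Z 40/12≈3.33, Lab L 58/18≈3.22, Lab H 57/19≈3, Lab B 8/3≈2.67.
Lab Q: take in full, 4 k$ for value 47 → 12 left.
Take all of Lab Z (12 k$, value 40) → 0 k$ left.
Total value = 87.

87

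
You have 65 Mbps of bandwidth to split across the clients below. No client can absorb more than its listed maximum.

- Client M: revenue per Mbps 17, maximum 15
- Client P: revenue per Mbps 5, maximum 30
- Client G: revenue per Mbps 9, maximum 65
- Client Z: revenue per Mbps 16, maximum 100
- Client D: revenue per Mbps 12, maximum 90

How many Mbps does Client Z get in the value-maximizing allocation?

50

Highest revenue per Mbps first: Client M 17 > Client Z 16 > Client D 12 > Client G 9 > Client P 5.
Client M takes 15 to reach its cap of 15 → 50 left.
Only 50 left; Client Z takes them to reach 50.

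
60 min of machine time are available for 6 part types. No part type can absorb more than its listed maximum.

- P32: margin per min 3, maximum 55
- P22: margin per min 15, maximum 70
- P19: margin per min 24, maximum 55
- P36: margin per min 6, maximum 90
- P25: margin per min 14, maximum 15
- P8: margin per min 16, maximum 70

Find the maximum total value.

1400

Rank by margin per min: P19 24 > P8 16 > P22 15 > P25 14 > P36 6 > P32 3.
P19: +55 to 55 (cap) — 5 left.
P8 has room for 70 but only 5 remain, so it gets 5.
Total = 24×55 + 16×5 = 1400.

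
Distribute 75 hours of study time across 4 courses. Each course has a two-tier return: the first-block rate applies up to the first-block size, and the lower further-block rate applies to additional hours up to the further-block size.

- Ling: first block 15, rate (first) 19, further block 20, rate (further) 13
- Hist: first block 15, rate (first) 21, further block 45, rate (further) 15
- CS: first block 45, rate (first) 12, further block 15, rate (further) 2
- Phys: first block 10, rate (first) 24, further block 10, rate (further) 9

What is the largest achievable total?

Rank every tier by rate: Phys/tier1 24 > Hist/tier1 21 > Ling/tier1 19 > Hist/tier2 15 > Ling/tier2 13 > CS/tier1 12 > Phys/tier2 9 > CS/tier2 2.
Phys tier1 at 24: fill all 10 — 65 left.
Hist/tier1 (21): +15 — 50 left.
Ling tier1 at 19: fill all 15 — 35 left.
Hist/tier2: +35 of 45 at 15; pool empty.
Total = 24×10 + 21×15 + 19×15 + 15×35 = 1365.

1365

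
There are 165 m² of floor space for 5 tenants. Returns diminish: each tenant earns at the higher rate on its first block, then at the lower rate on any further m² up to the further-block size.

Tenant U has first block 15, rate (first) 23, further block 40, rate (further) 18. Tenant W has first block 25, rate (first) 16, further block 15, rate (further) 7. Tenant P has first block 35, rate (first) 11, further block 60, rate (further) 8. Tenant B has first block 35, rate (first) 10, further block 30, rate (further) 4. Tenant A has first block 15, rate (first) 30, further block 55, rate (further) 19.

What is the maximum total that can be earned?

3125

Rank every tier by rate: Tenant A/T1 30 > Tenant U/T1 23 > Tenant A/T2 19 > Tenant U/T2 18 > Tenant W/T1 16 > Tenant P/T1 11 > Tenant B/T1 10 > Tenant P/T2 8 > Tenant W/T2 7 > Tenant B/T2 4.
Tenant A T1 at 30: fill all 15 → 150 left.
Tenant U/T1 (23): +15 → 135 left.
Fill Tenant A T2 block (55 at 19) → 80 left.
Fill Tenant U T2 block (40 at 18) → 40 left.
Tenant W T1 at 16: fill all 25 → 15 left.
15 remain; put them into Tenant P T1 at 11.
Total = 30×15 + 23×15 + 19×55 + 18×40 + 16×25 + 11×15 = 3125.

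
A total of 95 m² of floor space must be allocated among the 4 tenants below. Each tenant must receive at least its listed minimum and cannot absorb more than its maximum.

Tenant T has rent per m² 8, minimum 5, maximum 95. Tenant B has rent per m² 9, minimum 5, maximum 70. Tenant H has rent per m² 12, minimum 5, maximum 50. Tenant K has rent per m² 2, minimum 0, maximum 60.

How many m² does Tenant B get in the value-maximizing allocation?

Meeting every minimum uses 5+5+5+0 = 15 m², leaving 80.
Order the tenants by rent per m²: Tenant H 12 > Tenant B 9 > Tenant T 8 > Tenant K 2.
Give Tenant H 45 more to hit its cap of 50 — 35 left.
Only 35 left; Tenant B takes them to reach 40.

40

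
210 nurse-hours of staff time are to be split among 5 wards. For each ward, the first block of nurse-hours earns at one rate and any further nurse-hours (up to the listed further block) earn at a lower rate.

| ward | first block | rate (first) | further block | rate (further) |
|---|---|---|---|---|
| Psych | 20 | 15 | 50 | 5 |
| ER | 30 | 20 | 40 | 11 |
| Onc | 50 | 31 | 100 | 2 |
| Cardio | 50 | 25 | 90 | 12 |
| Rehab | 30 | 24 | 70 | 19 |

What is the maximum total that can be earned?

Order all 10 blocks by rate: Onc/first 31 > Cardio/first 25 > Rehab/first 24 > ER/first 20 > Rehab/second 19 > Psych/first 15 > Cardio/second 12 > ER/second 11 > Psych/second 5 > Onc/second 2.
Fill Onc first block (50 at 31) ; 160 left.
Cardio/first (25): +50 ; 110 left.
Rehab/first (24): +30 ; 80 left.
ER/first (20): +30 ; 50 left.
50 remain; put them into Rehab second at 19.
Total = 31×50 + 25×50 + 24×30 + 20×30 + 19×50 = 5070.

5070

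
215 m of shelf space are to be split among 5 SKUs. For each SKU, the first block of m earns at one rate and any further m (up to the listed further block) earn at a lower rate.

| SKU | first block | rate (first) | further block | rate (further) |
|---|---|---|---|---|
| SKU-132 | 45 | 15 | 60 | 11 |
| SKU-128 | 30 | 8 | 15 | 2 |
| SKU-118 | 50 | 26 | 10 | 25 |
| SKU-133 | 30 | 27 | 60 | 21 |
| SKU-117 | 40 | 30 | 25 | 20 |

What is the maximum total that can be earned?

5320

Order all 10 blocks by rate: SKU-117/tier1 30 > SKU-133/tier1 27 > SKU-118/tier1 26 > SKU-118/tier2 25 > SKU-133/tier2 21 > SKU-117/tier2 20 > SKU-132/tier1 15 > SKU-132/tier2 11 > SKU-128/tier1 8 > SKU-128/tier2 2.
SKU-117/tier1 (30): +40 ; 175 left.
SKU-133 tier1 at 27: fill all 30 ; 145 left.
SKU-118/tier1 (26): +50 ; 95 left.
SKU-118/tier2 (25): +10 ; 85 left.
SKU-133/tier2 (21): +60 ; 25 left.
Fill SKU-117 tier2 block (25 at 20) ; 0 left.
Total = 30×40 + 27×30 + 26×50 + 25×10 + 21×60 + 20×25 = 5320.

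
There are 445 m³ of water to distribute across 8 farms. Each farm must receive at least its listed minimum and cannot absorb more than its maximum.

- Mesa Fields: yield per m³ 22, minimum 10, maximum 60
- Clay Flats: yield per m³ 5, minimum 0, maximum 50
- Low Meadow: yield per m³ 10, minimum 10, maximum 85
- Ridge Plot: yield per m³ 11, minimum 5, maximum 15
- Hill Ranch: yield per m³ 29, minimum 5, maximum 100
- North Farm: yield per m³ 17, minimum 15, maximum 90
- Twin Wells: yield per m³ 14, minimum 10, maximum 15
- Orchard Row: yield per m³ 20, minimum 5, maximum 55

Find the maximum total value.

Meeting every minimum uses 10+0+10+5+5+15+10+5 = 60 m³, leaving 385.
Highest yield per m³ first: Hill Ranch 29 > Mesa Fields 22 > Orchard Row 20 > North Farm 17 > Twin Wells 14 > Ridge Plot 11 > Low Meadow 10 > Clay Flats 5.
Hill Ranch: +95 to 100 (cap) — 290 left.
Give Mesa Fields 50 more to hit its cap of 60 — 240 left.
Orchard Row: +50 to 55 (cap) — 190 left.
Give North Farm 75 more to hit its cap of 90 — 115 left.
Twin Wells: +5 to 15 (cap) — 110 left.
Ridge Plot takes 10 more to reach its cap of 15 — 100 left.
Low Meadow takes 75 more to reach its cap of 85 — 25 left.
Clay Flats: +25 (room for 50) → 25. Pool exhausted.
Total = 22×60 + 5×25 + 10×85 + 11×15 + 29×100 + 17×90 + 14×15 + 20×55 = 8200.

8200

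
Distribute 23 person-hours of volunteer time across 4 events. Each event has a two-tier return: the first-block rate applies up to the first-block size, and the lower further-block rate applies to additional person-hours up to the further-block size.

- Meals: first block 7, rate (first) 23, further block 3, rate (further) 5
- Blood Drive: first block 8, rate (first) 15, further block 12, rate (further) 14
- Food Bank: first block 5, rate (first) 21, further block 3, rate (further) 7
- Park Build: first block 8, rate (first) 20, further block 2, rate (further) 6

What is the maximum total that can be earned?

471

Treat each block as its own option and order by rate: Meals/tier1 23 > Food Bank/tier1 21 > Park Build/tier1 20 > Blood Drive/tier1 15 > Blood Drive/tier2 14 > Food Bank/tier2 7 > Park Build/tier2 6 > Meals/tier2 5.
Meals/tier1 (23): +7 — 16 left.
Food Bank/tier1 (21): +5 — 11 left.
Park Build/tier1 (20): +8 — 3 left.
3 remain; put them into Blood Drive tier1 at 15.
Total = 23×7 + 21×5 + 20×8 + 15×3 = 471.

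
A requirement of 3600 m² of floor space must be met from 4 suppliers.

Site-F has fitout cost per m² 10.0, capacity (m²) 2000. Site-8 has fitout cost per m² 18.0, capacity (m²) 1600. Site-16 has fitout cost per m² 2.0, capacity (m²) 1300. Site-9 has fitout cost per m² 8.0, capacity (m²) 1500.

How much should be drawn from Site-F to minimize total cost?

Cheapest first:
Site-16 (2.0): use full 1300 ; 2300 m² to go.
Site-9 at 8.0: take all 1500 m² ; 800 still needed.
Site-F at 10.0: take 800 of its 2000 ; requirement met.
Site-8: unused.

800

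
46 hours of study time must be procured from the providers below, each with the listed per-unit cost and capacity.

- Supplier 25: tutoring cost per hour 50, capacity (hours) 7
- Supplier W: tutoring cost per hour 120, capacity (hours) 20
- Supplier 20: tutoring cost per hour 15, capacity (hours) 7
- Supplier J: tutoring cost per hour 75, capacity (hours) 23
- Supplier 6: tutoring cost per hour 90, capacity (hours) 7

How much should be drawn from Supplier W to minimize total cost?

Cheapest first:
Supplier 20 (15): use full 7 — 39 hours to go.
Supplier 25 (50): use full 7 — 32 hours to go.
Supplier J (75): use full 23 — 9 hours to go.
Take 7 from Supplier 6 at 90 — need 2 more.
Take 2 from Supplier W at 120 to finish.

2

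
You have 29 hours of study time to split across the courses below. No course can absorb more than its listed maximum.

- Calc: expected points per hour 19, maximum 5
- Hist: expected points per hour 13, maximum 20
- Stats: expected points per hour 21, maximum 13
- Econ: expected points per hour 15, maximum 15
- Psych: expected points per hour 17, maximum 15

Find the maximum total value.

Highest expected points per hour first: Stats 21 > Calc 19 > Psych 17 > Econ 15 > Hist 13.
Stats: +13 to 13 (cap) ; 16 left.
Calc: +5 to 5 (cap) ; 11 left.
Psych has room for 15 but only 11 remain, so it gets 11.
Total = 19×5 + 21×13 + 17×11 = 555.

555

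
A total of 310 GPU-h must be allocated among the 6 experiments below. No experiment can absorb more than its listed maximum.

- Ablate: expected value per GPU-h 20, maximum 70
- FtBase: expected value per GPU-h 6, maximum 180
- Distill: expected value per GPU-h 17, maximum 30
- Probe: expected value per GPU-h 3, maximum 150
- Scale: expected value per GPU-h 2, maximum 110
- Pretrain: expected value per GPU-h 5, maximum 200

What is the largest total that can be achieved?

3140

Highest expected value per GPU-h first: Ablate 20 > Distill 17 > FtBase 6 > Pretrain 5 > Probe 3 > Scale 2.
Give Ablate 70 to hit its cap of 70 → 240 left.
Give Distill 30 to hit its cap of 30 → 210 left.
FtBase takes 180 to reach its cap of 180 → 30 left.
Only 30 left; Pretrain takes them to reach 30.
Total = 20×70 + 6×180 + 17×30 + 5×30 = 3140.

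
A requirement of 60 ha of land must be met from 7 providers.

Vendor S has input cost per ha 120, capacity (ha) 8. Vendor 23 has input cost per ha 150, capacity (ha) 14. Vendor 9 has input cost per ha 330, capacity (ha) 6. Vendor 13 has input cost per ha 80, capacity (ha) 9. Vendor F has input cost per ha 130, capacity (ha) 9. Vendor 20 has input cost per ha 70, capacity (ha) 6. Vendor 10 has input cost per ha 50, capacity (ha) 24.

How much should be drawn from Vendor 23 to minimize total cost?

Cheapest first:
Vendor 10 at 50: take all 24 ha — 36 still needed.
Vendor 20 (70): use full 6 — 30 ha to go.
Vendor 13 (80): use full 9 — 21 ha to go.
Vendor S (120): use full 8 — 13 ha to go.
Vendor F at 130: take all 9 ha — 4 still needed.
Vendor 23 (150): take the remaining 4 — done.
Vendor 9: unused.

4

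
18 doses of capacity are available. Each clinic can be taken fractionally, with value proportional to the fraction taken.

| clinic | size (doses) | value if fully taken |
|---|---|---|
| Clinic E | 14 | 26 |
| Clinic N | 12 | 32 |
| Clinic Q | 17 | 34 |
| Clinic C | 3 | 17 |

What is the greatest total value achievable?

55

Sort by value density: Clinic C 17/3≈5.67, Clinic N 32/12≈2.67, Clinic Q 34/17≈2, Clinic E 26/14≈1.86.
Take all of Clinic C (3 doses, value 17) → 15 doses left.
All 12 doses of Clinic N fit (value 32) → 3 remain.
Only 3 doses remain; take 3/17 of Clinic Q for value 34×3/17 = 6.
Total value = 55.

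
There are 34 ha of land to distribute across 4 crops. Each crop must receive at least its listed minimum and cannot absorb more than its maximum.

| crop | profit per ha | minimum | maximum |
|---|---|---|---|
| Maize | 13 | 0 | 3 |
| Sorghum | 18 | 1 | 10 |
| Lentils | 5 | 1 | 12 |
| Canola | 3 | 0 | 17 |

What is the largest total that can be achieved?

306

Meeting every minimum uses 0+1+1+0 = 2 ha, leaving 32.
Order the crops by profit per ha: Sorghum 18 > Maize 13 > Lentils 5 > Canola 3.
Give Sorghum 9 more to hit its cap of 10 ; 23 left.
Maize takes 3 more to reach its cap of 3 ; 20 left.
Lentils takes 11 more to reach its cap of 12 ; 9 left.
Canola: +9 (room for 17) → 9. Pool exhausted.
Total = 13×3 + 18×10 + 5×12 + 3×9 = 306.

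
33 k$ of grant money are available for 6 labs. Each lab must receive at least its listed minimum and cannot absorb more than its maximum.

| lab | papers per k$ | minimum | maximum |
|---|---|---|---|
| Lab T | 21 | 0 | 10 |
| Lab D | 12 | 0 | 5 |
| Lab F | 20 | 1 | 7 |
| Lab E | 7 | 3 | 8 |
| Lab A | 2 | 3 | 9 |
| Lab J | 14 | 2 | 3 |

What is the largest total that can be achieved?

493

Meeting every minimum uses 0+0+1+3+3+2 = 9 k$, leaving 24.
Highest papers per k$ first: Lab T 21 > Lab F 20 > Lab J 14 > Lab D 12 > Lab E 7 > Lab A 2.
Lab T: +10 to 10 (cap) → 14 left.
Give Lab F 6 more to hit its cap of 7 → 8 left.
Lab J takes 1 more to reach its cap of 3 → 7 left.
Give Lab D 5 more to hit its cap of 5 → 2 left.
Lab E has room for 5 more but only 2 remain, so it gets 5.
Total = 21×10 + 12×5 + 20×7 + 7×5 + 2×3 + 14×3 = 493.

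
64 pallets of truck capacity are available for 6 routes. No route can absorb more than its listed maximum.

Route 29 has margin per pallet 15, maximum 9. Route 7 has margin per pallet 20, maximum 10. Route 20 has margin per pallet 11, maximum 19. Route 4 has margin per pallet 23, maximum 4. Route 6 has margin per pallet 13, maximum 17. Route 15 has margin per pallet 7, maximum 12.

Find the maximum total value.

892

Order the routes by margin per pallet: Route 4 23 > Route 7 20 > Route 29 15 > Route 6 13 > Route 20 11 > Route 15 7.
Route 4 takes 4 to reach its cap of 4 — 60 left.
Give Route 7 10 to hit its cap of 10 — 50 left.
Route 29: +9 to 9 (cap) — 41 left.
Give Route 6 17 to hit its cap of 17 — 24 left.
Route 20: +19 to 19 (cap) — 5 left.
Route 15 has room for 12 but only 5 remain, so it gets 5.
Total = 15×9 + 20×10 + 11×19 + 23×4 + 13×17 + 7×5 = 892.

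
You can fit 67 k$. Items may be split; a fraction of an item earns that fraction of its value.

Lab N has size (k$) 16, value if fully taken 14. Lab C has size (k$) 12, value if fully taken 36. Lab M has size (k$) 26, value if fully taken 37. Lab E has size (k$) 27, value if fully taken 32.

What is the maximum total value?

106.75

Best value per unit of size first: Lab C 36/12≈3, Lab M 37/26≈1.42, Lab E 32/27≈1.19, Lab N 14/16≈0.875.
All 12 k$ of Lab C fit (value 36) → 55 remain.
Take all of Lab M (26 k$, value 37) → 29 k$ left.
All 27 k$ of Lab E fit (value 32) → 2 remain.
Fill the last 2 k$ with part of Lab N: 2/16 of it earns 1.75.
Total value = 106.75.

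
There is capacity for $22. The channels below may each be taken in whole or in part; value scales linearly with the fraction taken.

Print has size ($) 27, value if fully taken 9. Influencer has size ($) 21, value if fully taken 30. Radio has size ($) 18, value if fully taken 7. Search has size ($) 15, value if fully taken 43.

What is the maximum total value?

Rank by value-to-size ratio: Search 43/15≈2.87, Influencer 30/21≈1.43, Radio 7/18≈0.389, Print 9/27≈0.333.
All 15 $ of Search fit (value 43) → 7 remain.
7 $ left: a 7/21 share of Influencer gives 30×7/21 = 10.
Total value = 53.

53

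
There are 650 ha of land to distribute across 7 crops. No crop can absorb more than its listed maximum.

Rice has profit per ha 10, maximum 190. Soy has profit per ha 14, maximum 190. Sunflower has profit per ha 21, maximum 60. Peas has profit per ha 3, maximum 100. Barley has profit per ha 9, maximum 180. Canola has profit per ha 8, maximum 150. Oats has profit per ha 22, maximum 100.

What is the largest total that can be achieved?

Rank by profit per ha: Oats 22 > Sunflower 21 > Soy 14 > Rice 10 > Barley 9 > Canola 8 > Peas 3.
Give Oats 100 to hit its cap of 100 → 550 left.
Sunflower: +60 to 60 (cap) → 490 left.
Soy: +190 to 190 (cap) → 300 left.
Rice takes 190 to reach its cap of 190 → 110 left.
Barley has room for 180 but only 110 remain, so it gets 110.
Total = 10×190 + 14×190 + 21×60 + 9×110 + 22×100 = 9010.

9010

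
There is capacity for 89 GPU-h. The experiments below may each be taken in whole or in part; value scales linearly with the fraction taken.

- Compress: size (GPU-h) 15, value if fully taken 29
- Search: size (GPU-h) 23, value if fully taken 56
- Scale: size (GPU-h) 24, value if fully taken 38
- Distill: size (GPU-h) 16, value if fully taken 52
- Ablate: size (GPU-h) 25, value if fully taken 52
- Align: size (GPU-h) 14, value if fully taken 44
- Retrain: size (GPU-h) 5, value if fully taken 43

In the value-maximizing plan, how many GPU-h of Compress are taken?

6

Rank by value-to-size ratio: Retrain 43/5≈8.6, Distill 52/16≈3.25, Align 44/14≈3.14, Search 56/23≈2.43, Ablate 52/25≈2.08, Compress 29/15≈1.93, Scale 38/24≈1.58.
Retrain: take in full, 5 GPU-h for value 43 ; 84 left.
Distill: take in full, 16 GPU-h for value 52 ; 68 left.
Align: take in full, 14 GPU-h for value 44 ; 54 left.
Search: take in full, 23 GPU-h for value 56 ; 31 left.
Take all of Ablate (25 GPU-h, value 52) ; 6 GPU-h left.
Fill the last 6 GPU-h with part of Compress: 6/15 of it earns 11.6.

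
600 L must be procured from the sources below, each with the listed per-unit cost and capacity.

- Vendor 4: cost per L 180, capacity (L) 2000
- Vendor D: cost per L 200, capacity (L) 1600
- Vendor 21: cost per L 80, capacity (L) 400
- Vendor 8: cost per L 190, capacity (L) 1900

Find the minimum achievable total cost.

Cheapest first:
Vendor 21 at 80: take all 400 L ; 200 still needed.
Take 200 from Vendor 4 at 180 to finish.
Vendor 8, Vendor D: unused.
Cost = 400×80 + 200×180 = 68000.

68000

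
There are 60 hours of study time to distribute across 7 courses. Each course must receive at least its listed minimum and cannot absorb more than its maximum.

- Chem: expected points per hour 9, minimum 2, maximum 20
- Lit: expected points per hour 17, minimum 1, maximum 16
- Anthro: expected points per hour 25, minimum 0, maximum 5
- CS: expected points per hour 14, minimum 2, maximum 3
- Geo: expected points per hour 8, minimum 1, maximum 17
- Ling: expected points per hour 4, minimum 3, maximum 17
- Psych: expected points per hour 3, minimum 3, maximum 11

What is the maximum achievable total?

720

Meeting every minimum uses 2+1+0+2+1+3+3 = 12 hours, leaving 48.
Order the courses by expected points per hour: Anthro 25 > Lit 17 > CS 14 > Chem 9 > Geo 8 > Ling 4 > Psych 3.
Give Anthro 5 more to hit its cap of 5 ; 43 left.
Give Lit 15 more to hit its cap of 16 ; 28 left.
CS: +1 to 3 (cap) ; 27 left.
Give Chem 18 more to hit its cap of 20 ; 9 left.
Only 9 left; Geo takes them to reach 10.
Total = 9×20 + 17×16 + 25×5 + 14×3 + 8×10 + 4×3 + 3×3 = 720.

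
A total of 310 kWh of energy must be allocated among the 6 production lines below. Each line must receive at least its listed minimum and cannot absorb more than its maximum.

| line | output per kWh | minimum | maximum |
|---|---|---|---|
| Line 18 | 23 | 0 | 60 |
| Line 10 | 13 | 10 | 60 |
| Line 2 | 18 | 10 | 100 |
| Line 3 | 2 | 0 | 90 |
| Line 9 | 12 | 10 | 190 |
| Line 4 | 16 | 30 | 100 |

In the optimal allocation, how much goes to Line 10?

40

Meeting every minimum uses 0+10+10+0+10+30 = 60 kWh, leaving 250.
Rank by output per kWh: Line 18 23 > Line 2 18 > Line 4 16 > Line 10 13 > Line 9 12 > Line 3 2.
Line 18 takes 60 more to reach its cap of 60 → 190 left.
Give Line 2 90 more to hit its cap of 100 → 100 left.
Line 4 takes 70 more to reach its cap of 100 → 30 left.
Line 10 has room for 50 more but only 30 remain, so it gets 40.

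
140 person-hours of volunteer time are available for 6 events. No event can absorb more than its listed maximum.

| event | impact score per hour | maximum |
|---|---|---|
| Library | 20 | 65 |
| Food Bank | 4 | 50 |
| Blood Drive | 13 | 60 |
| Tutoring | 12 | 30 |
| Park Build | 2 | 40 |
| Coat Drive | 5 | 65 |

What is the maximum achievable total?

Highest impact score per hour first: Library 20 > Blood Drive 13 > Tutoring 12 > Coat Drive 5 > Food Bank 4 > Park Build 2.
Library takes 65 to reach its cap of 65 — 75 left.
Give Blood Drive 60 to hit its cap of 60 — 15 left.
Tutoring: +15 (room for 30) → 15. Pool exhausted.
Total = 20×65 + 13×60 + 12×15 = 2260.

2260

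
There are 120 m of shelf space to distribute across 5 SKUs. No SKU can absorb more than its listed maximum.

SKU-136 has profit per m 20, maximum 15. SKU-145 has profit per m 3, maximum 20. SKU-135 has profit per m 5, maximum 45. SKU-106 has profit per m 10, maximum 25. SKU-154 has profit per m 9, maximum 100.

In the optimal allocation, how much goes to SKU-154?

80

Highest profit per m first: SKU-136 20 > SKU-106 10 > SKU-154 9 > SKU-135 5 > SKU-145 3.
SKU-136: +15 to 15 (cap) → 105 left.
SKU-106 takes 25 to reach its cap of 25 → 80 left.
Only 80 left; SKU-154 takes them to reach 80.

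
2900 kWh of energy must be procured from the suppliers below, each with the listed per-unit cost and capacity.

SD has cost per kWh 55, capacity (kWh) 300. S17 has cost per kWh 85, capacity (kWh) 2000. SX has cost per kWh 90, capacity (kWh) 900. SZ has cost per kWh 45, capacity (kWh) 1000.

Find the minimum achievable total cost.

Use suppliers in increasing cost order.
Take 1000 from SZ at 45 — need 1900 more.
Take 300 from SD at 55 — need 1600 more.
S17 (85): take the remaining 1600 — done.
SX: unused.
Cost = 1000×45 + 300×55 + 1600×85 = 197500.

197500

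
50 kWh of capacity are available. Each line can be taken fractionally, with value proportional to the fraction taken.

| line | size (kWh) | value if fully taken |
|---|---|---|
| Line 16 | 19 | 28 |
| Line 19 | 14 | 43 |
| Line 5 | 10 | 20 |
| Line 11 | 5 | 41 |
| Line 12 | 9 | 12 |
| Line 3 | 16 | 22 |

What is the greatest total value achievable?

134.75

Sort by value density: Line 11 41/5≈8.2, Line 19 43/14≈3.07, Line 5 20/10≈2, Line 16 28/19≈1.47, Line 3 22/16≈1.38, Line 12 12/9≈1.33.
Line 11: take in full, 5 kWh for value 41 ; 45 left.
All 14 kWh of Line 19 fit (value 43) ; 31 remain.
Take all of Line 5 (10 kWh, value 20) ; 21 kWh left.
All 19 kWh of Line 16 fit (value 28) ; 2 remain.
Only 2 kWh remain; take 2/16 of Line 3 for value 22×2/16 = 2.75.
Total value = 134.75.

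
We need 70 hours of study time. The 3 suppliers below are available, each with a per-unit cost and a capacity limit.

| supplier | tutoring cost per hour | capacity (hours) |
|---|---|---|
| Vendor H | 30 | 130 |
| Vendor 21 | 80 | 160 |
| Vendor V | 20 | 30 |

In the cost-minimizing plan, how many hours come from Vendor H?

Use suppliers in increasing cost order.
Take 30 from Vendor V at 20 → need 40 more.
Vendor H at 30: take 40 of its 130 → requirement met.
Vendor 21: unused.

40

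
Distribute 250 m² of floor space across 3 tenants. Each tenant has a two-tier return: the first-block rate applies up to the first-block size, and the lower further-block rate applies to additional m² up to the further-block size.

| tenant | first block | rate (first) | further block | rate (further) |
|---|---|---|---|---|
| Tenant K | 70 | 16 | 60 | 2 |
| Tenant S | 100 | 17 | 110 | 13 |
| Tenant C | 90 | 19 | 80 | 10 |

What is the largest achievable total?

Rank every tier by rate: Tenant C/first 19 > Tenant S/first 17 > Tenant K/first 16 > Tenant S/second 13 > Tenant C/second 10 > Tenant K/second 2.
Fill Tenant C first block (90 at 19) → 160 left.
Fill Tenant S first block (100 at 17) → 60 left.
Tenant K/first: +60 of 70 at 16; pool empty.
Total = 19×90 + 17×100 + 16×60 = 4370.

4370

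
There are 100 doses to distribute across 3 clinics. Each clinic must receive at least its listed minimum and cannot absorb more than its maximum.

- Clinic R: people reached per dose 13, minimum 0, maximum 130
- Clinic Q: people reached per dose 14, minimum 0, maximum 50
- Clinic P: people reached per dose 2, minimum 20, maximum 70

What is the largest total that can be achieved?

Meeting every minimum uses 0+0+20 = 20 doses, leaving 80.
Order the clinics by people reached per dose: Clinic Q 14 > Clinic R 13 > Clinic P 2.
Clinic Q takes 50 more to reach its cap of 50 — 30 left.
Only 30 left; Clinic R takes them to reach 30.
Total = 13×30 + 14×50 + 2×20 = 1130.

1130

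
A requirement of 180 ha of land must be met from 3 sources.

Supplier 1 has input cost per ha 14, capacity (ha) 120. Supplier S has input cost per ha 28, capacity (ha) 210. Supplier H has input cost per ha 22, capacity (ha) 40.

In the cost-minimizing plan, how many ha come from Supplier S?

Cheapest first:
Supplier 1 (14): use full 120 ; 60 ha to go.
Supplier H at 22: take all 40 ha ; 20 still needed.
Supplier S at 28: take 20 of its 210 ; requirement met.

20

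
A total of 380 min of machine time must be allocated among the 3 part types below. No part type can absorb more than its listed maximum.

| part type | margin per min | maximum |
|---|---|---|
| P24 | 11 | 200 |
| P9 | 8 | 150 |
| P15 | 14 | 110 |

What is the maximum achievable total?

4300

Highest margin per min first: P15 14 > P24 11 > P9 8.
P15 takes 110 to reach its cap of 110 ; 270 left.
P24 takes 200 to reach its cap of 200 ; 70 left.
P9: +70 (room for 150) → 70. Pool exhausted.
Total = 11×200 + 8×70 + 14×110 = 4300.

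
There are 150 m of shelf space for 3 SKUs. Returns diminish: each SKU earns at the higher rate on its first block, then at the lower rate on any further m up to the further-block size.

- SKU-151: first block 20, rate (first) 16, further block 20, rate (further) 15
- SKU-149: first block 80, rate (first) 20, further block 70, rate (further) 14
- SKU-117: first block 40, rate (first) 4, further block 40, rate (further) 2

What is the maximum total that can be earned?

Rank every tier by rate: SKU-149/T1 20 > SKU-151/T1 16 > SKU-151/T2 15 > SKU-149/T2 14 > SKU-117/T1 4 > SKU-117/T2 2.
SKU-149/T1 (20): +80 — 70 left.
SKU-151/T1 (16): +20 — 50 left.
SKU-151/T2 (15): +20 — 30 left.
30 remain; put them into SKU-149 T2 at 14.
Total = 20×80 + 16×20 + 15×20 + 14×30 = 2640.

2640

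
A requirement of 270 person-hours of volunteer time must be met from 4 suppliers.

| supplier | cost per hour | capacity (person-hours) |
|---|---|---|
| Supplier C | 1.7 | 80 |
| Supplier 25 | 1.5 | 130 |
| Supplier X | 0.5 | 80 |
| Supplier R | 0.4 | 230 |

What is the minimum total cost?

112

Use suppliers in increasing cost order.
Supplier R at 0.4: take all 230 person-hours → 40 still needed.
Supplier X (0.5): take the remaining 40 → done.
Supplier 25, Supplier C: unused.
Cost = 230×0.4 + 40×0.5 = 112.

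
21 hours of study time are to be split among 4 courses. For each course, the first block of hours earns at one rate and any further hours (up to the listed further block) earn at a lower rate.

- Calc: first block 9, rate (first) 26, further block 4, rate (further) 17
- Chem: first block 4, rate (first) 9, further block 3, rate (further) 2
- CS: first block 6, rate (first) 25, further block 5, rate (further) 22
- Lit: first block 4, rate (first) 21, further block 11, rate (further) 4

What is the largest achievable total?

Rank every tier by rate: Calc/first 26 > CS/first 25 > CS/second 22 > Lit/first 21 > Calc/second 17 > Chem/first 9 > Lit/second 4 > Chem/second 2.
Calc first at 26: fill all 9 ; 12 left.
CS/first (25): +6 ; 6 left.
CS/second (22): +5 ; 1 left.
Lit/first: +1 of 4 at 21; pool empty.
Total = 26×9 + 25×6 + 22×5 + 21×1 = 515.

515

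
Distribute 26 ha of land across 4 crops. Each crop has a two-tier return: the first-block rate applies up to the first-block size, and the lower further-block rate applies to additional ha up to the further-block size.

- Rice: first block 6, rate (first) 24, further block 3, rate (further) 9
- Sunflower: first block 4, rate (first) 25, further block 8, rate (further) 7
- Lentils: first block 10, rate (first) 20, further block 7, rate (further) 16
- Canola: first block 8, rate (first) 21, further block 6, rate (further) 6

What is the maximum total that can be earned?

Treat each block as its own option and order by rate: Sunflower/first 25 > Rice/first 24 > Canola/first 21 > Lentils/first 20 > Lentils/second 16 > Rice/second 9 > Sunflower/second 7 > Canola/second 6.
Sunflower first at 25: fill all 4 ; 22 left.
Rice first at 24: fill all 6 ; 16 left.
Fill Canola first block (8 at 21) ; 8 left.
Lentils first at 20: only 8 left, fill 8.
Total = 25×4 + 24×6 + 21×8 + 20×8 = 572.

572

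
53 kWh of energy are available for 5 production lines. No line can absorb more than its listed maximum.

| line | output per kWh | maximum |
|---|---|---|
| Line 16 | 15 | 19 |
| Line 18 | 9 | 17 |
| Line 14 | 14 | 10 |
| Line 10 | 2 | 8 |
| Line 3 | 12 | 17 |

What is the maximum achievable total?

Order the production lines by output per kWh: Line 16 15 > Line 14 14 > Line 3 12 > Line 18 9 > Line 10 2.
Line 16: +19 to 19 (cap) ; 34 left.
Line 14 takes 10 to reach its cap of 10 ; 24 left.
Give Line 3 17 to hit its cap of 17 ; 7 left.
Only 7 left; Line 18 takes them to reach 7.
Total = 15×19 + 9×7 + 14×10 + 12×17 = 692.

692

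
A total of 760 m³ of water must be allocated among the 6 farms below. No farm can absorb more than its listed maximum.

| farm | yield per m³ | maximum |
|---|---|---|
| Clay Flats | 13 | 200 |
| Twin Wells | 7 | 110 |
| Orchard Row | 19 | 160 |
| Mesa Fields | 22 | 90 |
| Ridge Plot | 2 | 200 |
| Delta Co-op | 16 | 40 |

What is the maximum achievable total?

9350

Rank by yield per m³: Mesa Fields 22 > Orchard Row 19 > Delta Co-op 16 > Clay Flats 13 > Twin Wells 7 > Ridge Plot 2.
Mesa Fields takes 90 to reach its cap of 90 → 670 left.
Give Orchard Row 160 to hit its cap of 160 → 510 left.
Delta Co-op: +40 to 40 (cap) → 470 left.
Clay Flats: +200 to 200 (cap) → 270 left.
Twin Wells takes 110 to reach its cap of 110 → 160 left.
Ridge Plot has room for 200 but only 160 remain, so it gets 160.
Total = 13×200 + 7×110 + 19×160 + 22×90 + 2×160 + 16×40 = 9350.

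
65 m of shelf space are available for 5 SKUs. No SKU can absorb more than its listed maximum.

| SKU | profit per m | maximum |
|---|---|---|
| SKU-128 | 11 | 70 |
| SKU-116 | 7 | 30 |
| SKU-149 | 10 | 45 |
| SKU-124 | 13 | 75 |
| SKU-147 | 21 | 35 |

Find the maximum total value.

1125

Order the SKUs by profit per m: SKU-147 21 > SKU-124 13 > SKU-128 11 > SKU-149 10 > SKU-116 7.
Give SKU-147 35 to hit its cap of 35 → 30 left.
Only 30 left; SKU-124 takes them to reach 30.
Total = 13×30 + 21×35 = 1125.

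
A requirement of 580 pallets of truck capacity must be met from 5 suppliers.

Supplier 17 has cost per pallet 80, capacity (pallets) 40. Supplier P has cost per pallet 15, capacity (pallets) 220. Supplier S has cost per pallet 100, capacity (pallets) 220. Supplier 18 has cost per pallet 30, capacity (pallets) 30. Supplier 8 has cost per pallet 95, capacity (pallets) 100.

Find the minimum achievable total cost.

Fill from the cheapest supplier first.
Take 220 from Supplier P at 15 — need 360 more.
Take 30 from Supplier 18 at 30 — need 330 more.
Supplier 17 (80): use full 40 — 290 pallets to go.
Take 100 from Supplier 8 at 95 — need 190 more.
Supplier S at 100: take 190 of its 220 — requirement met.
Cost = 220×15 + 30×30 + 40×80 + 100×95 + 190×100 = 35900.

35900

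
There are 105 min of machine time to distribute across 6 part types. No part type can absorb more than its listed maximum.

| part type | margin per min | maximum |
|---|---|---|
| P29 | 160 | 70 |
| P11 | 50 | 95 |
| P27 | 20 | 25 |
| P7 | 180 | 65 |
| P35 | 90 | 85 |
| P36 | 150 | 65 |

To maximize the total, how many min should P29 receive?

Highest margin per min first: P7 180 > P29 160 > P36 150 > P35 90 > P11 50 > P27 20.
Give P7 65 to hit its cap of 65 — 40 left.
P29 has room for 70 but only 40 remain, so it gets 40.

40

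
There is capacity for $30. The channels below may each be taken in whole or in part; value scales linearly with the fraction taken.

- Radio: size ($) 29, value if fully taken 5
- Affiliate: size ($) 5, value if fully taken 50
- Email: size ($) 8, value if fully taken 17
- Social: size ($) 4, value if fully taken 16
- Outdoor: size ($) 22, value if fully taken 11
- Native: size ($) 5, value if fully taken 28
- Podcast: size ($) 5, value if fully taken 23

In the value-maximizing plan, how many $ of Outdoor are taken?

3

Rank by value-to-size ratio: Affiliate 50/5≈10, Native 28/5≈5.6, Podcast 23/5≈4.6, Social 16/4≈4, Email 17/8≈2.12, Outdoor 11/22≈0.5, Radio 5/29≈0.172.
Affiliate: take in full, 5 $ for value 50 → 25 left.
Take all of Native (5 $, value 28) → 20 $ left.
Take all of Podcast (5 $, value 23) → 15 $ left.
Social: take in full, 4 $ for value 16 → 11 left.
All 8 $ of Email fit (value 17) → 3 remain.
3 $ left: a 3/22 share of Outdoor gives 11×3/22 = 1.5.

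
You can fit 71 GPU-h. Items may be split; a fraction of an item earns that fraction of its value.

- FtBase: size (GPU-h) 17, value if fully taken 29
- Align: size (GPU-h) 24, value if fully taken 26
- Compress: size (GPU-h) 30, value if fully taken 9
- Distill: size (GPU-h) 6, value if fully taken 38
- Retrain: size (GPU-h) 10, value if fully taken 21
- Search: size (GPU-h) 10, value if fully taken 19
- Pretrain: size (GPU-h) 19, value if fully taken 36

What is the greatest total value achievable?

Best value per unit of size first: Distill 38/6≈6.33, Retrain 21/10≈2.1, Search 19/10≈1.9, Pretrain 36/19≈1.89, FtBase 29/17≈1.71, Align 26/24≈1.08, Compress 9/30≈0.3.
Take all of Distill (6 GPU-h, value 38) → 65 GPU-h left.
Retrain: take in full, 10 GPU-h for value 21 → 55 left.
Take all of Search (10 GPU-h, value 19) → 45 GPU-h left.
Take all of Pretrain (19 GPU-h, value 36) → 26 GPU-h left.
All 17 GPU-h of FtBase fit (value 29) → 9 remain.
9 GPU-h left: a 9/24 share of Align gives 26×9/24 = 9.75.
Total value = 152.75.

152.75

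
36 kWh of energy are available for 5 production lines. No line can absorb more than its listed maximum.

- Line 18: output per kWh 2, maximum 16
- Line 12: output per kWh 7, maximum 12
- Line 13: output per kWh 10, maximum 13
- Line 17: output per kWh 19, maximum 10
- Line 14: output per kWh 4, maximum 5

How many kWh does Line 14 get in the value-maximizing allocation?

1

Highest output per kWh first: Line 17 19 > Line 13 10 > Line 12 7 > Line 14 4 > Line 18 2.
Line 17 takes 10 to reach its cap of 10 ; 26 left.
Give Line 13 13 to hit its cap of 13 ; 13 left.
Line 12 takes 12 to reach its cap of 12 ; 1 left.
Line 14: +1 (room for 5) → 1. Pool exhausted.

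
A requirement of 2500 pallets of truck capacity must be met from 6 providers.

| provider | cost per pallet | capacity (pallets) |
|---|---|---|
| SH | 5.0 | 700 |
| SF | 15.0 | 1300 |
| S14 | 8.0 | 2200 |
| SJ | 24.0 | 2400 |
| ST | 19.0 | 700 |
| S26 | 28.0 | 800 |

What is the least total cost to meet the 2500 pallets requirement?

Fill from the cheapest provider first.
Take 700 from SH at 5.0 — need 1800 more.
S14 (8.0): take the remaining 1800 — done.
SF, ST, SJ, S26: unused.
Cost = 700×5.0 + 1800×8.0 = 17900.

17900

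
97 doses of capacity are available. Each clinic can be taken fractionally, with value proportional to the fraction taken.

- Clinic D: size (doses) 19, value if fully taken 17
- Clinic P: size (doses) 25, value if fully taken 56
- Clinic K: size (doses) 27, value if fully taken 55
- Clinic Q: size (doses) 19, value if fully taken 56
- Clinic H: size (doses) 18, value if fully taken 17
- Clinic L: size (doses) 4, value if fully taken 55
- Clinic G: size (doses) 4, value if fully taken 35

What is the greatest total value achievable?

274

Best value per unit of size first: Clinic L 55/4≈13.8, Clinic G 35/4≈8.75, Clinic Q 56/19≈2.95, Clinic P 56/25≈2.24, Clinic K 55/27≈2.04, Clinic H 17/18≈0.944, Clinic D 17/19≈0.895.
Take all of Clinic L (4 doses, value 55) → 93 doses left.
Take all of Clinic G (4 doses, value 35) → 89 doses left.
All 19 doses of Clinic Q fit (value 56) → 70 remain.
All 25 doses of Clinic P fit (value 56) → 45 remain.
Take all of Clinic K (27 doses, value 55) → 18 doses left.
Take all of Clinic H (18 doses, value 17) → 0 doses left.
Total value = 274.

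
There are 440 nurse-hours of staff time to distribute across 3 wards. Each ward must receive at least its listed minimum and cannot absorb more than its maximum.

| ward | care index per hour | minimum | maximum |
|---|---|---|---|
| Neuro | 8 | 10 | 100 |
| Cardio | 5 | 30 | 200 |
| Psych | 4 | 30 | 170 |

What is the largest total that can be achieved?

2360

Meeting every minimum uses 10+30+30 = 70 nurse-hours, leaving 370.
Order the wards by care index per hour: Neuro 8 > Cardio 5 > Psych 4.
Neuro takes 90 more to reach its cap of 100 — 280 left.
Cardio: +170 to 200 (cap) — 110 left.
Only 110 left; Psych takes them to reach 140.
Total = 8×100 + 5×200 + 4×140 = 2360.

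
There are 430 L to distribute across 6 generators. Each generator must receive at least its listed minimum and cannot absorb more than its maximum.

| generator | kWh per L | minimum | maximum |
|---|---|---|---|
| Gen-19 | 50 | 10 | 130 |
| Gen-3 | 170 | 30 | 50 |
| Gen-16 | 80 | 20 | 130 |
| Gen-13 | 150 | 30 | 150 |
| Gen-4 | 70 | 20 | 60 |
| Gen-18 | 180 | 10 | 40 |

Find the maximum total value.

52600

Meeting every minimum uses 10+30+20+30+20+10 = 120 L, leaving 310.
Rank by kWh per L: Gen-18 180 > Gen-3 170 > Gen-13 150 > Gen-16 80 > Gen-4 70 > Gen-19 50.
Gen-18 takes 30 more to reach its cap of 40 — 280 left.
Give Gen-3 20 more to hit its cap of 50 — 260 left.
Give Gen-13 120 more to hit its cap of 150 — 140 left.
Give Gen-16 110 more to hit its cap of 130 — 30 left.
Only 30 left; Gen-4 takes them to reach 50.
Total = 50×10 + 170×50 + 80×130 + 150×150 + 70×50 + 180×40 = 52600.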